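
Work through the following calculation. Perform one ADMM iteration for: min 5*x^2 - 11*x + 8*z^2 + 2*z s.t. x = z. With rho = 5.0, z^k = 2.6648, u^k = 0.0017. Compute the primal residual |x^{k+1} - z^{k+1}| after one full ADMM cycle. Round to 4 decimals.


ADMM iteration with rho = 5.0, z^k = 2.6648, u^k = 0.0017
Step 1: x-update.
Minimize 5*x^2 - 11*x + (5.0/2)*(x - 2.6648 + 0.0017)^2
FOC: (2*5 + 5.0)*x = 11 + 5.0*(2.6648 - 0.0017)
x^{k+1} = 1.621
Step 2: z-update.
Minimize 8*z^2 + 2*z + (5.0/2)*(1.621 - z + 0.0017)^2
FOC: (2*8 + 5.0)*z = -2 + 5.0*(1.621 + 0.0017)
z^{k+1} = 0.2911
Step 3: u-update.
u^{k+1} = 0.0017 + 1.621 - 0.2911 = 1.3316
Step 4: Primal residual = |1.621 - 0.2911| = 1.3299


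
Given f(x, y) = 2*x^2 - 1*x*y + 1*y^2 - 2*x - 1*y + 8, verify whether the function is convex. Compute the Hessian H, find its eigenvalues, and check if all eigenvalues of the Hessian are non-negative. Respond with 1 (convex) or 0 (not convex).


The Hessian of f(x,y) = 2*x^2 - 1*x*y + 1*y^2 - 2*x - 1*y + 8 is:
H = [[4, -1], [-1, 2]]
Trace = 4 + 2 = 6
Determinant = 4*2 - (-1)^2 = 7
Discriminant = (6)^2 - 4*7 = 8.0
Eigenvalues: lambda_1 = 1.5858, lambda_2 = 4.4142
The function is convex.

1


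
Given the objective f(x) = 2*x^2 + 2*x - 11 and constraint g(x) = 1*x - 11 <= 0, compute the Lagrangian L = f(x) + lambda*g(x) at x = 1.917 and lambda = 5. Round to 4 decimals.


Step 1: Evaluate f(x).
f(1.917) = 2*1.917^2 + 2*1.917 - 11 = 0.1838
Step 2: Evaluate g(x).
g(1.917) = 1*1.917 - 11 = -9.083
Step 3: Compute Lagrangian.
L = 0.1838 + 5*-9.083 = -45.2312


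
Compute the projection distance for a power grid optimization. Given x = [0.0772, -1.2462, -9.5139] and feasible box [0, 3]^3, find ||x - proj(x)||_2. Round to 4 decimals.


Project each component onto [0, 3].
clip(0.0772) = 0.0772, clip(-1.2462) = 0.0, clip(-9.5139) = 0.0
Projection = [0.0772, 0.0, 0.0]
Squared diffs: [0.0, 1.553, 90.5143]
Distance = sqrt(92.0673) = 9.5952


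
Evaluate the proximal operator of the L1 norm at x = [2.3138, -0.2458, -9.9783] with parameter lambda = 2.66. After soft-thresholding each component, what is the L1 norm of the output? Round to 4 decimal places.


Soft-thresholding with lambda = 2.66:
prox(2.3138) = sign(2.3138)*max(|2.3138| - 2.66, 0) = 0.0
prox(-0.2458) = sign(-0.2458)*max(|-0.2458| - 2.66, 0) = 0.0
prox(-9.9783) = sign(-9.9783)*max(|-9.9783| - 2.66, 0) = -7.3183
prox(x) = [0.0, 0.0, -7.3183]
||prox(x)||_1 = 0.0 + 0.0 + 7.3183 = 7.3183


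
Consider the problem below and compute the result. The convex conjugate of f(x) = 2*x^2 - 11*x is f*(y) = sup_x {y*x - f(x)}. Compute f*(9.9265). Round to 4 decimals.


f*(y) = sup_x {y*x - a*x^2 - b*x} = sup_x {(y-b)*x - a*x^2}
FOC: (y - b) - 2a*x = 0 => x* = (y - b)/(2a)
x* = (9.9265 + 11)/(2*2) = 5.2316
f*(9.9265) = (y-b)^2/(4a) = (9.9265 + 11)^2/(4*2)
= 437.9184/8 = 54.7398


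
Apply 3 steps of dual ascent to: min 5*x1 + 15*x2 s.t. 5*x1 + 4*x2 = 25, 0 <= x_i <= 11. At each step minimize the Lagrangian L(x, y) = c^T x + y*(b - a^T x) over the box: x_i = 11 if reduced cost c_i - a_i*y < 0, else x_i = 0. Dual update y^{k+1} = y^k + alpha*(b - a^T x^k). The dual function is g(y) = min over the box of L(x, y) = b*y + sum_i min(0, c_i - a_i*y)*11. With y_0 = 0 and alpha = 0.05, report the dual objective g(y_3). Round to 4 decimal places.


Dual ascent for LP: min 5*x1 + 15*x2, 5*x1 + 4*x2 = 25, 0 <= x_i <= 11
Step 1: y^k = 0.0, reduced costs: (5.0, 15.0)
  x^k = (0.0, 0.0), subgradient = b - a^T x = 25.0
  y^{k+1} = 0.0 + 0.05*25.0 = 1.25
Step 2: y^k = 1.25, reduced costs: (-1.25, 10.0)
  x^k = (11.0, 0.0), subgradient = b - a^T x = -30.0
  y^{k+1} = 1.25 + 0.05*-30.0 = -0.25
Step 3: y^k = -0.25, reduced costs: (6.25, 16.0)
  x^k = (0.0, 0.0), subgradient = b - a^T x = 25.0
  y^{k+1} = -0.25 + 0.05*25.0 = 1.0
Dual objective at y_3 = 1.0: reduced costs (0.0, 11.0), box minimizer x = (0.0, 0.0)
g(y_3) = b*y + (c1 - a1*y)*x1 + (c2 - a2*y)*x2 = 25*1.0 + 0.0*0.0 + 11.0*0.0 = 25.0 + 0.0 + 0.0 = 25.0


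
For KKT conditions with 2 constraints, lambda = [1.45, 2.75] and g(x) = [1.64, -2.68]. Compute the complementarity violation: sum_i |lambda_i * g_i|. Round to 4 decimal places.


KKT complementary slackness check:
lambda_1 * g_1 = 1.45 * 1.64 = 2.378
lambda_2 * g_2 = 2.75 * -2.68 = -7.37
Total violation = 2.378 + 7.37 = 9.748


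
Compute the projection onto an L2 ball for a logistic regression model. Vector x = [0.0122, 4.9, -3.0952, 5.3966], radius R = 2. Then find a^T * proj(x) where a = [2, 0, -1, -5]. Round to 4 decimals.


Step 1: Compute ||x|| (intermediates to 6 decimals).
||x|| = sqrt(0.0122^2 + 4.9^2 + (-3.0952)^2 + 5.3966^2) = 7.919198
Step 2: Project.
Since ||x|| > R, scale = R/||x|| = 2/7.919198 = 0.252551, proj(x) = scale * x
proj(x) = [0.003081, 1.2375, -0.781696, 1.362917]
Step 3: Dot product.
a^T * proj(x) = 2*0.003081 + 0*1.2375 - 1*(-0.781696) - 5*1.362917 = -6.0267


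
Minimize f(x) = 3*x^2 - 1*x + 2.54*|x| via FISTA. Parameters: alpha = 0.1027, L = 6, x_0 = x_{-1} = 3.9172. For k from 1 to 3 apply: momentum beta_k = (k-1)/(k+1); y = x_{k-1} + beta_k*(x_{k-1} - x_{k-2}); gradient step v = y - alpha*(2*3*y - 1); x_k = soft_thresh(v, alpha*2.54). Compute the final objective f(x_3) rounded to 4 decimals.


FISTA on f(x) = 3*x^2 - 1*x + 2.54*|x|
L = 6, alpha = 0.1027
Iteration 1: beta = 0.0, y = 3.9172 + 0.0*(3.9172 - 3.9172) = 3.9172
  grad(y) = 22.5032, v = y - alpha*grad = 1.6061
  prox(v) = soft_thresh(1.6061, 0.2609) = 1.3453
Iteration 2: beta = 0.3333, y = 1.3453 + 0.3333*(1.3453 - 3.9172) = 0.488
  grad(y) = 1.9277, v = y - alpha*grad = 0.29
  prox(v) = soft_thresh(0.29, 0.2609) = 0.0291
Iteration 3: beta = 0.5, y = 0.0291 + 0.5*(0.0291 - 1.3453) = -0.629
  grad(y) = -4.7737, v = y - alpha*grad = -0.1387
  prox(v) = soft_thresh(-0.1387, 0.2609) = 0.0
f(x_3) = 3*0.0^2 - 1*0.0 + 2.54*|0.0| = 0.0


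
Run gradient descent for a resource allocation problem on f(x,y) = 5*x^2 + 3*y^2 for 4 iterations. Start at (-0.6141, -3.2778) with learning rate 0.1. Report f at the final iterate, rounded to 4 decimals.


Gradient descent on f(x,y) = 5*x^2 + 3*y^2.
Starting point: (-0.6141, -3.2778), alpha = 0.1
Step 1: grad_x = 2*5*-0.6141 = -6.141, grad_y = 2*3*-3.2778 = -19.6668
  x_1 = -0.6141 - 0.1*-6.141 = 0.0
  y_1 = -3.2778 - 0.1*-19.6668 = -1.3111
Step 2: grad_x = 2*5*0.0 = 0.0, grad_y = 2*3*-1.3111 = -7.8667
  x_2 = 0.0 - 0.1*0.0 = 0.0
  y_2 = -1.3111 - 0.1*-7.8667 = -0.5244
Step 3: grad_x = 2*5*0.0 = 0.0, grad_y = 2*3*-0.5244 = -3.1467
  x_3 = 0.0 - 0.1*0.0 = 0.0
  y_3 = -0.5244 - 0.1*-3.1467 = -0.2098
Step 4: grad_x = 2*5*0.0 = 0.0, grad_y = 2*3*-0.2098 = -1.2587
  x_4 = 0.0 - 0.1*0.0 = 0.0
  y_4 = -0.2098 - 0.1*-1.2587 = -0.0839
f(0.0, -0.0839) = 5*0.0^2 + 3*(-0.0839)^2 = 0.0211


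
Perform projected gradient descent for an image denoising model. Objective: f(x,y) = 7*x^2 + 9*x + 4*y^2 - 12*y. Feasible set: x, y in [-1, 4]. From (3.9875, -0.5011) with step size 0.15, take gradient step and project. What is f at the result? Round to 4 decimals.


Step 1: Compute gradient at (3.9875, -0.5011).
grad_x = 2*7*3.9875 + 9 = 64.825
grad_y = 2*4*-0.5011 - 12 = -16.0088
Step 2: Gradient step.
x_raw = 3.9875 - 0.15*64.825 = -5.7363
y_raw = -0.5011 - 0.15*-16.0088 = 1.9002
Step 3: Project onto [-1, 4].
x_proj = clip(-5.7363) = -1.0
y_proj = clip(1.9002) = 1.9002
Step 4: Evaluate f.
f(-1.0, 1.9002) = -10.3593


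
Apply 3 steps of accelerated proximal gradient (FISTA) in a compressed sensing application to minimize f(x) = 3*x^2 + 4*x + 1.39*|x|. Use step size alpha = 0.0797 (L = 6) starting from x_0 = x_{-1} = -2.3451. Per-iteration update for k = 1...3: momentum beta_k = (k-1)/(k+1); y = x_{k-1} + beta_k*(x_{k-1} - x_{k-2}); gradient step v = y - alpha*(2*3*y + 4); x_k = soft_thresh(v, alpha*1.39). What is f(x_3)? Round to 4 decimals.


FISTA on f(x) = 3*x^2 + 4*x + 1.39*|x|
L = 6, alpha = 0.0797
Iteration 1: beta = 0.0, y = -2.3451 + 0.0*(-2.3451 + 2.3451) = -2.3451
  grad(y) = -10.0706, v = y - alpha*grad = -1.5425
  prox(v) = soft_thresh(-1.5425, 0.1108) = -1.4317
Iteration 2: beta = 0.3333, y = -1.4317 + 0.3333*(-1.4317 + 2.3451) = -1.1272
  grad(y) = -2.7633, v = y - alpha*grad = -0.907
  prox(v) = soft_thresh(-0.907, 0.1108) = -0.7962
Iteration 3: beta = 0.5, y = -0.7962 + 0.5*(-0.7962 + 1.4317) = -0.4785
  grad(y) = 1.1293, v = y - alpha*grad = -0.5685
  prox(v) = soft_thresh(-0.5685, 0.1108) = -0.4577
f(x_3) = 3*(-0.4577)^2 + 4*(-0.4577) + 1.39*|-0.4577| = -0.5661


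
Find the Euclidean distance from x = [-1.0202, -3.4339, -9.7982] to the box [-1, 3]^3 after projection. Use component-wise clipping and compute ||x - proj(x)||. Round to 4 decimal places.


Project each component onto [-1, 3].
clip(-1.0202) = -1.0, clip(-3.4339) = -1.0, clip(-9.7982) = -1.0
Projection = [-1.0, -1.0, -1.0]
Squared diffs: [0.0004, 5.9239, 77.4083]
Distance = sqrt(83.3326) = 9.1287


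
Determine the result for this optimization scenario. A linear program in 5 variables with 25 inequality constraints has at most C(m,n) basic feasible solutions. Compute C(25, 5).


Each vertex corresponds to some choice of n active constraints out of m, so the number of vertices is at most C(m, n) = m! / (n!(m-n)!).
m = 25, n = 5
Numerator: 25 * 24 * 23 * 22 * 21
Denominator: 5! = 120
C(25, 5) = 53130


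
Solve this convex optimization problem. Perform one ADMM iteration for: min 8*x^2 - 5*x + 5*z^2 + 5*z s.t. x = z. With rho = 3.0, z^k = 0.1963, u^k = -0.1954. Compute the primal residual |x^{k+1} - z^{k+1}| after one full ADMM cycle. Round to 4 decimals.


ADMM iteration with rho = 3.0, z^k = 0.1963, u^k = -0.1954
Step 1: x-update.
Minimize 8*x^2 - 5*x + (3.0/2)*(x - 0.1963 - 0.1954)^2
FOC: (2*8 + 3.0)*x = 5 + 3.0*(0.1963 + 0.1954)
x^{k+1} = 0.325
Step 2: z-update.
Minimize 5*z^2 + 5*z + (3.0/2)*(0.325 - z - 0.1954)^2
FOC: (2*5 + 3.0)*z = -5 + 3.0*(0.325 - 0.1954)
z^{k+1} = -0.3547
Step 3: u-update.
u^{k+1} = -0.1954 + 0.325 + 0.3547 = 0.4843
Step 4: Primal residual = |0.325 + 0.3547| = 0.6797


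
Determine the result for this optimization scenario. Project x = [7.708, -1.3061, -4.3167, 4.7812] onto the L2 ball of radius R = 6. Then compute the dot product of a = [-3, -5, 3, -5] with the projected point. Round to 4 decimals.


Step 1: Compute ||x|| (intermediates to 6 decimals).
||x|| = sqrt(7.708^2 + (-1.3061)^2 + (-4.3167)^2 + 4.7812^2) = 10.129804
Step 2: Project.
Since ||x|| > R, scale = R/||x|| = 6/10.129804 = 0.592312, proj(x) = scale * x
proj(x) = [4.565541, -0.773619, -2.556833, 2.831962]
Step 3: Dot product.
a^T * proj(x) = -3*4.565541 - 5*(-0.773619) + 3*(-2.556833) - 5*2.831962 = -31.6588


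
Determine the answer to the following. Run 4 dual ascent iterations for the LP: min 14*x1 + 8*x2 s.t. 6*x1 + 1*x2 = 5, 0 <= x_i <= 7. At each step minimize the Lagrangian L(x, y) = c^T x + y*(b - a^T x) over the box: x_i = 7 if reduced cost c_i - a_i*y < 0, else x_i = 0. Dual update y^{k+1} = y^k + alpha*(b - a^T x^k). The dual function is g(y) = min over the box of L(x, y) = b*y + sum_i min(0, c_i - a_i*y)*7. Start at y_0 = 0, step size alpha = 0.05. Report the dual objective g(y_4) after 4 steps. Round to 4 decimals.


Dual ascent for LP: min 14*x1 + 8*x2, 6*x1 + 1*x2 = 5, 0 <= x_i <= 7
Step 1: y^k = 0.0, reduced costs: (14.0, 8.0)
  x^k = (0.0, 0.0), subgradient = b - a^T x = 5.0
  y^{k+1} = 0.0 + 0.05*5.0 = 0.25
Step 2: y^k = 0.25, reduced costs: (12.5, 7.75)
  x^k = (0.0, 0.0), subgradient = b - a^T x = 5.0
  y^{k+1} = 0.25 + 0.05*5.0 = 0.5
Step 3: y^k = 0.5, reduced costs: (11.0, 7.5)
  x^k = (0.0, 0.0), subgradient = b - a^T x = 5.0
  y^{k+1} = 0.5 + 0.05*5.0 = 0.75
Step 4: y^k = 0.75, reduced costs: (9.5, 7.25)
  x^k = (0.0, 0.0), subgradient = b - a^T x = 5.0
  y^{k+1} = 0.75 + 0.05*5.0 = 1.0
Dual objective at y_4 = 1.0: reduced costs (8.0, 7.0), box minimizer x = (0.0, 0.0)
g(y_4) = b*y + (c1 - a1*y)*x1 + (c2 - a2*y)*x2 = 5*1.0 + 8.0*0.0 + 7.0*0.0 = 5.0 + 0.0 + 0.0 = 5.0


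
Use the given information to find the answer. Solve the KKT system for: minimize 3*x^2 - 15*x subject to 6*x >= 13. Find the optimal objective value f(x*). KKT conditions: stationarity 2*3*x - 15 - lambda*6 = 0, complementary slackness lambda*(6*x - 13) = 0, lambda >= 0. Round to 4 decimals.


Step 1: Try lambda = 0 (constraint inactive).
Stationarity: 2*3*x - 15 = 0
x* = 15/(2*3) = 2.5
Check constraint: 6*2.5 = 15.0 >= 13 -- satisfied.
Step 2: Compute optimal value.
f(x*) = 3*2.5^2 - 15*2.5 = -18.75


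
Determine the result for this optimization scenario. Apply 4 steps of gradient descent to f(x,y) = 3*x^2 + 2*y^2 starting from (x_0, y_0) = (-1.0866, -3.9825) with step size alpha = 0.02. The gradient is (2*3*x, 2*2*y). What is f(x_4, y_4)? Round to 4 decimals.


Gradient descent on f(x,y) = 3*x^2 + 2*y^2.
Starting point: (-1.0866, -3.9825), alpha = 0.02
Step 1: grad_x = 2*3*-1.0866 = -6.5196, grad_y = 2*2*-3.9825 = -15.93
  x_1 = -1.0866 - 0.02*-6.5196 = -0.9562
  y_1 = -3.9825 - 0.02*-15.93 = -3.6639
Step 2: grad_x = 2*3*-0.9562 = -5.7372, grad_y = 2*2*-3.6639 = -14.6556
  x_2 = -0.9562 - 0.02*-5.7372 = -0.8415
  y_2 = -3.6639 - 0.02*-14.6556 = -3.3708
Step 3: grad_x = 2*3*-0.8415 = -5.0488, grad_y = 2*2*-3.3708 = -13.4832
  x_3 = -0.8415 - 0.02*-5.0488 = -0.7405
  y_3 = -3.3708 - 0.02*-13.4832 = -3.1011
Step 4: grad_x = 2*3*-0.7405 = -4.4429, grad_y = 2*2*-3.1011 = -12.4045
  x_4 = -0.7405 - 0.02*-4.4429 = -0.6516
  y_4 = -3.1011 - 0.02*-12.4045 = -2.853
f(-0.6516, -2.853) = 3*(-0.6516)^2 + 2*(-2.853)^2 = 17.5535


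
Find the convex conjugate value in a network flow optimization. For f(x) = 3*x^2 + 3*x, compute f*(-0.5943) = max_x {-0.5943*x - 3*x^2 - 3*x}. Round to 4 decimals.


f*(y) = sup_x {y*x - a*x^2 - b*x} = sup_x {(y-b)*x - a*x^2}
FOC: (y - b) - 2a*x = 0 => x* = (y - b)/(2a)
x* = (-0.5943 - 3)/(2*3) = -0.5991
f*(-0.5943) = (y-b)^2/(4a) = (-0.5943 - 3)^2/(4*3)
= 12.919/12 = 1.0766


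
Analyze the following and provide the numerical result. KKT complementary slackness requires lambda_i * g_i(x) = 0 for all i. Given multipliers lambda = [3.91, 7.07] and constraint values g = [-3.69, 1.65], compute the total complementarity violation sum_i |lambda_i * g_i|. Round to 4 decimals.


KKT complementary slackness check:
lambda_1 * g_1 = 3.91 * -3.69 = -14.4279
lambda_2 * g_2 = 7.07 * 1.65 = 11.6655
Total violation = 14.4279 + 11.6655 = 26.0934


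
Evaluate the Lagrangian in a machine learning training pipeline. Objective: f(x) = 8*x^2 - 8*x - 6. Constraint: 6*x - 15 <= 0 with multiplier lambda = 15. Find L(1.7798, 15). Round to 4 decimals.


Step 1: Evaluate f(x).
f(1.7798) = 8*1.7798^2 - 8*1.7798 - 6 = 5.1031
Step 2: Evaluate g(x).
g(1.7798) = 6*1.7798 - 15 = -4.3212
Step 3: Compute Lagrangian.
L = 5.1031 + 15*-4.3212 = -59.7149


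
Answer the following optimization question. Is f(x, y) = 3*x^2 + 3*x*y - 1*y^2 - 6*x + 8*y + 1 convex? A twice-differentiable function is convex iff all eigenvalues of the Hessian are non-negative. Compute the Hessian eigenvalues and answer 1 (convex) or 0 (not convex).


The Hessian of f(x,y) = 3*x^2 + 3*x*y - 1*y^2 - 6*x + 8*y + 1 is:
H = [[6, 3], [3, -2]]
Trace = 6 - 2 = 4
Determinant = 6*-2 - (3)^2 = -21
Discriminant = (4)^2 - 4*-21 = 100.0
Eigenvalues: lambda_1 = -3.0, lambda_2 = 7.0
The function is not convex.

0


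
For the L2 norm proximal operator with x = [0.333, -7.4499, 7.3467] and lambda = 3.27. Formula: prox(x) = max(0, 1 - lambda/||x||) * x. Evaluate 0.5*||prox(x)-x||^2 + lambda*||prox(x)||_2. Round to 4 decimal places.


Step 1: Compute ||x||.
||x|| = 10.4683
Step 2: Compute scaling factor.
scale = max(0, 1 - 3.27/10.4683) = 0.6876
Step 3: prox(x) = [0.229, -5.1228, 5.0518]
||prox(x)|| = 7.1983
Step 4: Proximal objective.
0.5*||prox-x||^2 = 5.3465
lambda*||prox|| = 23.5384
Total = 28.885


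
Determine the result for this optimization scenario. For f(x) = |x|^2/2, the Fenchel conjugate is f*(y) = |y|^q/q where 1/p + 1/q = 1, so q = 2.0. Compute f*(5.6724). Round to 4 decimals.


The conjugate exponent q satisfies 1/p + 1/q = 1.
p = 2, so q = 2/(2 - 1) = 2.0
|y|^q = 5.6724^2.0 = 32.1761
f*(5.6724) = 32.1761 / 2.0 = 16.0881


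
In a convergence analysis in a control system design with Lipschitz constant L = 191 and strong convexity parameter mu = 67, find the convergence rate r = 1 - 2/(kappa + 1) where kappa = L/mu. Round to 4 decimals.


Step 1: Compute the condition number.
kappa = L/mu = 191/67 = 2.8507
Step 2: Compute the convergence rate.
r = 1 - 2/(kappa + 1) = 1 - 2*mu/(L + mu) = (L - mu)/(L + mu) = 124/258 = 0.4806


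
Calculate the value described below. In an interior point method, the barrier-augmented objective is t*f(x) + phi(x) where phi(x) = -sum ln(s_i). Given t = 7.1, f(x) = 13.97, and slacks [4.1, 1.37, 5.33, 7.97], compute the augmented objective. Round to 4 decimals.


Step 1: Compute log-barrier.
ln values: [1.411, 0.3148, 1.6734, 2.0757]
phi = -(1.411 + 0.3148 + 1.6734 + 2.0757) = -5.4748
Step 2: Compute augmented objective.
t*f(x) = 7.1*13.97 = 99.187
Total = 99.187 - 5.4748 = 93.7122


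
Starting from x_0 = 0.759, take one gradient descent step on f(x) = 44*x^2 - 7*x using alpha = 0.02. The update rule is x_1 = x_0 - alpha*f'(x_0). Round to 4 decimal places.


We compute the gradient at x_0 and apply the update.
f'(x) = 88*x - 7
f'(0.759) = 88*0.759 - 7 = 59.792
x_1 = 0.759 - 0.02*59.792 = -0.4368


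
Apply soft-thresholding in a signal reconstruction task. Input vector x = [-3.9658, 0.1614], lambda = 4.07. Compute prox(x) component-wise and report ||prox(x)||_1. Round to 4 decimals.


Soft-thresholding with lambda = 4.07:
prox(-3.9658) = sign(-3.9658)*max(|-3.9658| - 4.07, 0) = 0.0
prox(0.1614) = sign(0.1614)*max(|0.1614| - 4.07, 0) = 0.0
prox(x) = [0.0, 0.0]
||prox(x)||_1 = 0.0 + 0.0 = 0.0


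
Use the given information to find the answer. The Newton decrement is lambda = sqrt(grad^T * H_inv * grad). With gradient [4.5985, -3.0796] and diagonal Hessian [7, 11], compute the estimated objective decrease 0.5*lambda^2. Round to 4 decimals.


Step 1: H is diagonal, so H^(-1) * g = [0.6569, -0.28].
Step 2: g^T H^(-1) g = sum_i g_i^2 / H_ii
  = (4.5985)^2/7 + (-3.0796)^2/11
  = 3.0209 + 0.8622 = 3.8831
Step 3: Objective decrease = 0.5 * g^T H^(-1) g = 1.9415


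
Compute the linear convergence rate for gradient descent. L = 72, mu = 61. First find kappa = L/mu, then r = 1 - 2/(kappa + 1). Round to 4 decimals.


Step 1: Compute the condition number.
kappa = L/mu = 72/61 = 1.1803
Step 2: Compute the convergence rate.
r = 1 - 2/(kappa + 1) = 1 - 2*mu/(L + mu) = (L - mu)/(L + mu) = 11/133 = 0.0827


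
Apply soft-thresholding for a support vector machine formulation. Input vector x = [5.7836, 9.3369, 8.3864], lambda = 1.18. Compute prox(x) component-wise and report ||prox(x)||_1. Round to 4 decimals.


Soft-thresholding with lambda = 1.18:
prox(5.7836) = sign(5.7836)*max(|5.7836| - 1.18, 0) = 4.6036
prox(9.3369) = sign(9.3369)*max(|9.3369| - 1.18, 0) = 8.1569
prox(8.3864) = sign(8.3864)*max(|8.3864| - 1.18, 0) = 7.2064
prox(x) = [4.6036, 8.1569, 7.2064]
||prox(x)||_1 = 4.6036 + 8.1569 + 7.2064 = 19.9669


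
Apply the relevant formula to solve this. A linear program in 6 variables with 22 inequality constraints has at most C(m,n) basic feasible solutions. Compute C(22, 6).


Each vertex corresponds to some choice of n active constraints out of m, so the number of vertices is at most C(m, n) = m! / (n!(m-n)!).
m = 22, n = 6
Numerator: 22 * 21 * 20 * 19 * 18 * 17
Denominator: 6! = 720
C(22, 6) = 74613


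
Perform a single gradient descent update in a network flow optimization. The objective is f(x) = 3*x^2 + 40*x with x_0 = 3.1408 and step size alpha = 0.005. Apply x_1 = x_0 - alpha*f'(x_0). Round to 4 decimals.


We compute the gradient at x_0 and apply the update.
f'(x) = 6*x + 40
f'(3.1408) = 6*3.1408 + 40 = 58.8448
x_1 = 3.1408 - 0.005*58.8448 = 2.8466


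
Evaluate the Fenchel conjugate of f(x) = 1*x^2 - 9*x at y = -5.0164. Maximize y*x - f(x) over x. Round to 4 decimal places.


f*(y) = sup_x {y*x - a*x^2 - b*x} = sup_x {(y-b)*x - a*x^2}
FOC: (y - b) - 2a*x = 0 => x* = (y - b)/(2a)
x* = (-5.0164 + 9)/(2*1) = 1.9918
f*(-5.0164) = (y-b)^2/(4a) = (-5.0164 + 9)^2/(4*1)
= 15.8691/4 = 3.9673


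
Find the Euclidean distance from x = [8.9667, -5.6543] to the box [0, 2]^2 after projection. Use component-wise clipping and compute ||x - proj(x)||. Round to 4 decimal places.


Project each component onto [0, 2].
clip(8.9667) = 2.0, clip(-5.6543) = 0.0
Projection = [2.0, 0.0]
Squared diffs: [48.5349, 31.9711]
Distance = sqrt(80.506) = 8.9725


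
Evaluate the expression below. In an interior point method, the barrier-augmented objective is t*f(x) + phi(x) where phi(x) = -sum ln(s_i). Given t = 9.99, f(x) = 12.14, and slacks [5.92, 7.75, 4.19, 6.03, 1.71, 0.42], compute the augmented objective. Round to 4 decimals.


Step 1: Compute log-barrier.
ln values: [1.7783, 2.0477, 1.4327, 1.7967, 0.5365, -0.8675]
phi = -(1.7783 + 2.0477 + 1.4327 + 1.7967 + 0.5365 - 0.8675) = -6.7245
Step 2: Compute augmented objective.
t*f(x) = 9.99*12.14 = 121.2786
Total = 121.2786 - 6.7245 = 114.5541


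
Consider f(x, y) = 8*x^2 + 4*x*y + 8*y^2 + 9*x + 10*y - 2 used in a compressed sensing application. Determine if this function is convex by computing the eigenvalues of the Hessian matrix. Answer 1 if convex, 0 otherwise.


The Hessian of f(x,y) = 8*x^2 + 4*x*y + 8*y^2 + 9*x + 10*y - 2 is:
H = [[16, 4], [4, 16]]
Trace = 16 + 16 = 32
Determinant = 16*16 - (4)^2 = 240
Discriminant = (32)^2 - 4*240 = 64.0
Eigenvalues: lambda_1 = 12.0, lambda_2 = 20.0
The function is convex.

1


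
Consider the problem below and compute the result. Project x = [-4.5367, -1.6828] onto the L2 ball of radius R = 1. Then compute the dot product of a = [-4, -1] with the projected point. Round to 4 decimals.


Step 1: Compute ||x|| (intermediates to 6 decimals).
||x|| = sqrt((-4.5367)^2 + (-1.6828)^2) = 4.838746
Step 2: Project.
Since ||x|| > R, scale = R/||x|| = 1/4.838746 = 0.206665, proj(x) = scale * x
proj(x) = [-0.937577, -0.347776]
Step 3: Dot product.
a^T * proj(x) = -4*(-0.937577) - 1*(-0.347776) = 4.0981


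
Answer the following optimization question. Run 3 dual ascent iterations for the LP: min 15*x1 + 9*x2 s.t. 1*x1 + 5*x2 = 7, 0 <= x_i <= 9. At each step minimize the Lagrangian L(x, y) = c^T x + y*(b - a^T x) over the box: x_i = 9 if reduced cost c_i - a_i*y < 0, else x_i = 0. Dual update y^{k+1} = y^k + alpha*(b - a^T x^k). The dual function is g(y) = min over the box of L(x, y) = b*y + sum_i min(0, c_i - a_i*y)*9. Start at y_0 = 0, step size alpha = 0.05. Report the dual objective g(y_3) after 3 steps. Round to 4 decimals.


Dual ascent for LP: min 15*x1 + 9*x2, 1*x1 + 5*x2 = 7, 0 <= x_i <= 9
Step 1: y^k = 0.0, reduced costs: (15.0, 9.0)
  x^k = (0.0, 0.0), subgradient = b - a^T x = 7.0
  y^{k+1} = 0.0 + 0.05*7.0 = 0.35
Step 2: y^k = 0.35, reduced costs: (14.65, 7.25)
  x^k = (0.0, 0.0), subgradient = b - a^T x = 7.0
  y^{k+1} = 0.35 + 0.05*7.0 = 0.7
Step 3: y^k = 0.7, reduced costs: (14.3, 5.5)
  x^k = (0.0, 0.0), subgradient = b - a^T x = 7.0
  y^{k+1} = 0.7 + 0.05*7.0 = 1.05
Dual objective at y_3 = 1.05: reduced costs (13.95, 3.75), box minimizer x = (0.0, 0.0)
g(y_3) = b*y + (c1 - a1*y)*x1 + (c2 - a2*y)*x2 = 7*1.05 + 13.95*0.0 + 3.75*0.0 = 7.35 + 0.0 + 0.0 = 7.35


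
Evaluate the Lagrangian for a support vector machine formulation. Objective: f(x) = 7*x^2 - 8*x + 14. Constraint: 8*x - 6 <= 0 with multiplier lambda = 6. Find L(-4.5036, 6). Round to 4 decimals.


Step 1: Evaluate f(x).
f(-4.5036) = 7*(-4.5036)^2 - 8*(-4.5036) + 14 = 192.0057
Step 2: Evaluate g(x).
g(-4.5036) = 8*-4.5036 - 6 = -42.0288
Step 3: Compute Lagrangian.
L = 192.0057 + 6*-42.0288 = -60.1671


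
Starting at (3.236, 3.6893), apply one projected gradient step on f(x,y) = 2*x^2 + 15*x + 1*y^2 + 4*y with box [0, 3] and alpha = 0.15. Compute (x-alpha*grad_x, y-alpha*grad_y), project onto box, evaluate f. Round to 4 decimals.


Step 1: Compute gradient at (3.236, 3.6893).
grad_x = 2*2*3.236 + 15 = 27.944
grad_y = 2*1*3.6893 + 4 = 11.3786
Step 2: Gradient step.
x_raw = 3.236 - 0.15*27.944 = -0.9556
y_raw = 3.6893 - 0.15*11.3786 = 1.9825
Step 3: Project onto [0, 3].
x_proj = clip(-0.9556) = 0.0
y_proj = clip(1.9825) = 1.9825
Step 4: Evaluate f.
f(0.0, 1.9825) = 11.8604


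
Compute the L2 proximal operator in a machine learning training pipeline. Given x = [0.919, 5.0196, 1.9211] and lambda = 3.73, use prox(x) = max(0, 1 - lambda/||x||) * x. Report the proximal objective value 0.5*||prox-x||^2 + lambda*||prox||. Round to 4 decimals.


Step 1: Compute ||x||.
||x|| = 5.4527
Step 2: Compute scaling factor.
scale = max(0, 1 - 3.73/5.4527) = 0.3159
Step 3: prox(x) = [0.2903, 1.5858, 0.6069]
||prox(x)|| = 1.7227
Step 4: Proximal objective.
0.5*||prox-x||^2 = 6.9565
lambda*||prox|| = 6.4257
Total = 13.382


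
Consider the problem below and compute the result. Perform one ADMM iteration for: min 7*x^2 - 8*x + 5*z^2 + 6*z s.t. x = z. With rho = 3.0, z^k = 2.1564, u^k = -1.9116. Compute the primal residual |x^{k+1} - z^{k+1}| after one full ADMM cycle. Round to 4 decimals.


ADMM iteration with rho = 3.0, z^k = 2.1564, u^k = -1.9116
Step 1: x-update.
Minimize 7*x^2 - 8*x + (3.0/2)*(x - 2.1564 - 1.9116)^2
FOC: (2*7 + 3.0)*x = 8 + 3.0*(2.1564 + 1.9116)
x^{k+1} = 1.1885
Step 2: z-update.
Minimize 5*z^2 + 6*z + (3.0/2)*(1.1885 - z - 1.9116)^2
FOC: (2*5 + 3.0)*z = -6 + 3.0*(1.1885 - 1.9116)
z^{k+1} = -0.6284
Step 3: u-update.
u^{k+1} = -1.9116 + 1.1885 + 0.6284 = -0.0947
Step 4: Primal residual = |1.1885 + 0.6284| = 1.8169


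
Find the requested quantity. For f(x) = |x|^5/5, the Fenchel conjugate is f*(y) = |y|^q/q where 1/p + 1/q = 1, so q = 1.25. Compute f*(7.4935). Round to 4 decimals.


The conjugate exponent q satisfies 1/p + 1/q = 1.
p = 5, so q = 5/(5 - 1) = 1.25
|y|^q = 7.4935^1.25 = 12.3981
f*(7.4935) = 12.3981 / 1.25 = 9.9185


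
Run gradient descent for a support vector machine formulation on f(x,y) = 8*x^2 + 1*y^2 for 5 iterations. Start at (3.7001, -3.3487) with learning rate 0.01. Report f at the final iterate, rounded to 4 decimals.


Gradient descent on f(x,y) = 8*x^2 + 1*y^2.
Starting point: (3.7001, -3.3487), alpha = 0.01
Step 1: grad_x = 2*8*3.7001 = 59.2016, grad_y = 2*1*-3.3487 = -6.6974
  x_1 = 3.7001 - 0.01*59.2016 = 3.1081
  y_1 = -3.3487 - 0.01*-6.6974 = -3.2817
Step 2: grad_x = 2*8*3.1081 = 49.7293, grad_y = 2*1*-3.2817 = -6.5635
  x_2 = 3.1081 - 0.01*49.7293 = 2.6108
  y_2 = -3.2817 - 0.01*-6.5635 = -3.2161
Step 3: grad_x = 2*8*2.6108 = 41.7726, grad_y = 2*1*-3.2161 = -6.4322
  x_3 = 2.6108 - 0.01*41.7726 = 2.1931
  y_3 = -3.2161 - 0.01*-6.4322 = -3.1518
Step 4: grad_x = 2*8*2.1931 = 35.089, grad_y = 2*1*-3.1518 = -6.3035
  x_4 = 2.1931 - 0.01*35.089 = 1.8422
  y_4 = -3.1518 - 0.01*-6.3035 = -3.0887
Step 5: grad_x = 2*8*1.8422 = 29.4748, grad_y = 2*1*-3.0887 = -6.1775
  x_5 = 1.8422 - 0.01*29.4748 = 1.5474
  y_5 = -3.0887 - 0.01*-6.1775 = -3.027
f(1.5474, -3.027) = 8*1.5474^2 + 1*(-3.027)^2 = 28.3187


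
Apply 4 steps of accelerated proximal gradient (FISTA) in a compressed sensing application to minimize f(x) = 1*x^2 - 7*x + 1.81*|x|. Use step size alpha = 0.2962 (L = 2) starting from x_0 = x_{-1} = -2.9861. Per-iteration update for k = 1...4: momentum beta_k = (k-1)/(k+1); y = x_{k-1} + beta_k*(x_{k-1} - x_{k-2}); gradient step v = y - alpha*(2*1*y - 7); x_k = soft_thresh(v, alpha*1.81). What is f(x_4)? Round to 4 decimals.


FISTA on f(x) = 1*x^2 - 7*x + 1.81*|x|
L = 2, alpha = 0.2962
Iteration 1: beta = 0.0, y = -2.9861 + 0.0*(-2.9861 + 2.9861) = -2.9861
  grad(y) = -12.9722, v = y - alpha*grad = 0.8563
  prox(v) = soft_thresh(0.8563, 0.5361) = 0.3201
Iteration 2: beta = 0.3333, y = 0.3201 + 0.3333*(0.3201 + 2.9861) = 1.4222
  grad(y) = -4.1556, v = y - alpha*grad = 2.6531
  prox(v) = soft_thresh(2.6531, 0.5361) = 2.117
Iteration 3: beta = 0.5, y = 2.117 + 0.5*(2.117 - 0.3201) = 3.0154
  grad(y) = -0.9692, v = y - alpha*grad = 3.3025
  prox(v) = soft_thresh(3.3025, 0.5361) = 2.7664
Iteration 4: beta = 0.6, y = 2.7664 + 0.6*(2.7664 - 2.117) = 3.156
  grad(y) = -0.688, v = y - alpha*grad = 3.3598
  prox(v) = soft_thresh(3.3598, 0.5361) = 2.8237
f(x_4) = 1*2.8237^2 - 7*2.8237 + 1.81*|2.8237| = -6.6817


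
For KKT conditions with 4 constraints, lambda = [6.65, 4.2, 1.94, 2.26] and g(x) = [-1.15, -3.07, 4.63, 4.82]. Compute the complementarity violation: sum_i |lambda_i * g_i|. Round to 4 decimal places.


KKT complementary slackness check:
lambda_1 * g_1 = 6.65 * -1.15 = -7.6475
lambda_2 * g_2 = 4.2 * -3.07 = -12.894
lambda_3 * g_3 = 1.94 * 4.63 = 8.9822
lambda_4 * g_4 = 2.26 * 4.82 = 10.8932
Total violation = 7.6475 + 12.894 + 8.9822 + 10.8932 = 40.4169


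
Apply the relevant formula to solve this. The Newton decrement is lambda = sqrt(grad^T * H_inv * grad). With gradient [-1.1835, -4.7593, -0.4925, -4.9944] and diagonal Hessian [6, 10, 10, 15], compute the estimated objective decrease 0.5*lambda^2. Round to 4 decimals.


Step 1: H is diagonal, so H^(-1) * g = [-0.1973, -0.4759, -0.0493, -0.333].
Step 2: g^T H^(-1) g = sum_i g_i^2 / H_ii
  = (-1.1835)^2/6 + (-4.7593)^2/10 + (-0.4925)^2/10 + (-4.9944)^2/15
  = 0.2334 + 2.2651 + 0.0243 + 1.6629 = 4.1857
Step 3: Objective decrease = 0.5 * g^T H^(-1) g = 2.0929


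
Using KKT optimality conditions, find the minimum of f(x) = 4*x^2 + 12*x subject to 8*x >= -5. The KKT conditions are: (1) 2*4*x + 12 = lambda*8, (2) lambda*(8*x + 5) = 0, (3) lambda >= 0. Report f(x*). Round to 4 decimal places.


Step 1: Try lambda = 0 (constraint inactive).
x_unc = -12/(2*4) = -1.5
Check: 8*-1.5 = -12.0 < -5 -- violated!
Step 2: Constraint must be active: 8*x = -5
x* = -5/8 = -0.625
lambda = (2*4*(-0.625) + 12)/8 = 0.875
Step 3: Compute optimal value.
f(x*) = 4*(-0.625)^2 + 12*(-0.625) = -5.9375


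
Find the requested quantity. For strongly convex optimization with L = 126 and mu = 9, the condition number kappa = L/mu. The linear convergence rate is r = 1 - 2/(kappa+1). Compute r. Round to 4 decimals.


Step 1: Compute the condition number.
kappa = L/mu = 126/9 = 14.0
Step 2: Compute the convergence rate.
r = 1 - 2/(kappa + 1) = 1 - 2*mu/(L + mu) = (L - mu)/(L + mu) = 117/135 = 0.8667


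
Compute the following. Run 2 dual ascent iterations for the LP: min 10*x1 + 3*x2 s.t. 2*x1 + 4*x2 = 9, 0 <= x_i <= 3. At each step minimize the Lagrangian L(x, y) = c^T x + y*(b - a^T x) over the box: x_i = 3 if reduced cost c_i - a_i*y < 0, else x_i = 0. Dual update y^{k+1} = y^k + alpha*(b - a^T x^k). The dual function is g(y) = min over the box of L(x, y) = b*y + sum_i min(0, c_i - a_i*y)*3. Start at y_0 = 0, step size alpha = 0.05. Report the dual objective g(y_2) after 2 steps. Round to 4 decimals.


Dual ascent for LP: min 10*x1 + 3*x2, 2*x1 + 4*x2 = 9, 0 <= x_i <= 3
Step 1: y^k = 0.0, reduced costs: (10.0, 3.0)
  x^k = (0.0, 0.0), subgradient = b - a^T x = 9.0
  y^{k+1} = 0.0 + 0.05*9.0 = 0.45
Step 2: y^k = 0.45, reduced costs: (9.1, 1.2)
  x^k = (0.0, 0.0), subgradient = b - a^T x = 9.0
  y^{k+1} = 0.45 + 0.05*9.0 = 0.9
Dual objective at y_2 = 0.9: reduced costs (8.2, -0.6), box minimizer x = (0.0, 3.0)
g(y_2) = b*y + (c1 - a1*y)*x1 + (c2 - a2*y)*x2 = 9*0.9 + 8.2*0.0 + (-0.6)*3.0 = 8.1 + 0.0 - 1.8 = 6.3


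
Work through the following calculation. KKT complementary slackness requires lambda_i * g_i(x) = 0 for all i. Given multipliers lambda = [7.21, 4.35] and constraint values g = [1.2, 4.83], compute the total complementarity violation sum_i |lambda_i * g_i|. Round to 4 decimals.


KKT complementary slackness check:
lambda_1 * g_1 = 7.21 * 1.2 = 8.652
lambda_2 * g_2 = 4.35 * 4.83 = 21.0105
Total violation = 8.652 + 21.0105 = 29.6625


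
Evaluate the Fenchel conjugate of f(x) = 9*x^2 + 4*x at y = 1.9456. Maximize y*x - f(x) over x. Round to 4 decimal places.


f*(y) = sup_x {y*x - a*x^2 - b*x} = sup_x {(y-b)*x - a*x^2}
FOC: (y - b) - 2a*x = 0 => x* = (y - b)/(2a)
x* = (1.9456 - 4)/(2*9) = -0.1141
f*(1.9456) = (y-b)^2/(4a) = (1.9456 - 4)^2/(4*9)
= 4.2206/36 = 0.1172


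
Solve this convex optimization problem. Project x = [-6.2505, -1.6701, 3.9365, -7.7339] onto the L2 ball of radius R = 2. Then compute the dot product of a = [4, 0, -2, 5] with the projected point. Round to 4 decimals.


Step 1: Compute ||x|| (intermediates to 6 decimals).
||x|| = sqrt((-6.2505)^2 + (-1.6701)^2 + 3.9365^2 + (-7.7339)^2) = 10.824381
Step 2: Project.
Since ||x|| > R, scale = R/||x|| = 2/10.824381 = 0.184768, proj(x) = scale * x
proj(x) = [-1.154892, -0.308581, 0.727339, -1.428977]
Step 3: Dot product.
a^T * proj(x) = 4*(-1.154892) + 0*(-0.308581) - 2*0.727339 + 5*(-1.428977) = -13.2191


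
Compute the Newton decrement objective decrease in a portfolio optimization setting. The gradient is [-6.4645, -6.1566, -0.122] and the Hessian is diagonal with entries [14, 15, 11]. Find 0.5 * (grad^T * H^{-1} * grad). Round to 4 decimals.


Step 1: H is diagonal, so H^(-1) * g = [-0.4618, -0.4104, -0.0111].
Step 2: g^T H^(-1) g = sum_i g_i^2 / H_ii
  = (-6.4645)^2/14 + (-6.1566)^2/15 + (-0.122)^2/11
  = 2.985 + 2.5269 + 0.0014 = 5.5133
Step 3: Objective decrease = 0.5 * g^T H^(-1) g = 2.7566


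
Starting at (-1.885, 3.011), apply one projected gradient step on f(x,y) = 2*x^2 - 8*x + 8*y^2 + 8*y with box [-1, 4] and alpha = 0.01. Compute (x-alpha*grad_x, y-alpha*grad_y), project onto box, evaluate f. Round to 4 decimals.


Step 1: Compute gradient at (-1.885, 3.011).
grad_x = 2*2*-1.885 - 8 = -15.54
grad_y = 2*8*3.011 + 8 = 56.176
Step 2: Gradient step.
x_raw = -1.885 - 0.01*-15.54 = -1.7296
y_raw = 3.011 - 0.01*56.176 = 2.4492
Step 3: Project onto [-1, 4].
x_proj = clip(-1.7296) = -1.0
y_proj = clip(2.4492) = 2.4492
Step 4: Evaluate f.
f(-1.0, 2.4492) = 77.5841


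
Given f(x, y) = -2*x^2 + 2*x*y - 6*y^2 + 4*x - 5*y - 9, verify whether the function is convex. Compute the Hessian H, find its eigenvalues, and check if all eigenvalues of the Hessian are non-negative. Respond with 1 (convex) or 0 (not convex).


The Hessian of f(x,y) = -2*x^2 + 2*x*y - 6*y^2 + 4*x - 5*y - 9 is:
H = [[-4, 2], [2, -12]]
Trace = -4 - 12 = -16
Determinant = -4*-12 - (2)^2 = 44
Discriminant = (-16)^2 - 4*44 = 80.0
Eigenvalues: lambda_1 = -12.4721, lambda_2 = -3.5279
The function is not convex.

0


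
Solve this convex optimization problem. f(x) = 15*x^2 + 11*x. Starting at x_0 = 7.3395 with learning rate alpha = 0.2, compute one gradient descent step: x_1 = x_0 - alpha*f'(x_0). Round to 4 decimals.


We compute the gradient at x_0 and apply the update.
f'(x) = 30*x + 11
f'(7.3395) = 30*7.3395 + 11 = 231.185
x_1 = 7.3395 - 0.2*231.185 = -38.8975


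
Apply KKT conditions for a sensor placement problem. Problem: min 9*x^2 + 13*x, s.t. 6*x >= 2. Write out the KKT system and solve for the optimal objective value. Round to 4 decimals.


Step 1: Try lambda = 0 (constraint inactive).
x_unc = -13/(2*9) = -0.7222
Check: 6*-0.7222 = -4.3332 < 2 -- violated!
Step 2: Constraint must be active: 6*x = 2
x* = 2/6 = 1/3 = 0.3333 (rounded; the exact value 1/3 is used below)
lambda = (2*9*(1/3) + 13)/6 = 3.1667
Step 3: Compute optimal value.
f(x*) = 9*(1/3)^2 + 13*(1/3) = 5.3333


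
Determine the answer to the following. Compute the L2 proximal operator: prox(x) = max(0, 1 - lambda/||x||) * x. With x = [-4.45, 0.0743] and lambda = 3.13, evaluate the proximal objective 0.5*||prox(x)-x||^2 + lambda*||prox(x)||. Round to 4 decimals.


Step 1: Compute ||x||.
||x|| = 4.4506
Step 2: Compute scaling factor.
scale = max(0, 1 - 3.13/4.4506) = 0.2967
Step 3: prox(x) = [-1.3204, 0.022]
||prox(x)|| = 1.3206
Step 4: Proximal objective.
0.5*||prox-x||^2 = 4.8985
lambda*||prox|| = 4.1335
Total = 9.032


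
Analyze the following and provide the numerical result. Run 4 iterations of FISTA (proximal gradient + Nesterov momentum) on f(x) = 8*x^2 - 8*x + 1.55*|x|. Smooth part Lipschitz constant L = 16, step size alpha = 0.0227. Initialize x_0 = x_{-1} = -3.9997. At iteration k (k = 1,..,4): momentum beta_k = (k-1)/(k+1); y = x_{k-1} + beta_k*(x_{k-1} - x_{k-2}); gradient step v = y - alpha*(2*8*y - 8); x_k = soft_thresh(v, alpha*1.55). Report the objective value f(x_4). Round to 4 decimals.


FISTA on f(x) = 8*x^2 - 8*x + 1.55*|x|
L = 16, alpha = 0.0227
Iteration 1: beta = 0.0, y = -3.9997 + 0.0*(-3.9997 + 3.9997) = -3.9997
  grad(y) = -71.9952, v = y - alpha*grad = -2.3654
  prox(v) = soft_thresh(-2.3654, 0.0352) = -2.3302
Iteration 2: beta = 0.3333, y = -2.3302 + 0.3333*(-2.3302 + 3.9997) = -1.7737
  grad(y) = -36.3797, v = y - alpha*grad = -0.9479
  prox(v) = soft_thresh(-0.9479, 0.0352) = -0.9127
Iteration 3: beta = 0.5, y = -0.9127 + 0.5*(-0.9127 + 2.3302) = -0.204
  grad(y) = -11.2637, v = y - alpha*grad = 0.0517
  prox(v) = soft_thresh(0.0517, 0.0352) = 0.0165
Iteration 4: beta = 0.6, y = 0.0165 + 0.6*(0.0165 + 0.9127) = 0.5741
  grad(y) = 1.1851, v = y - alpha*grad = 0.5472
  prox(v) = soft_thresh(0.5472, 0.0352) = 0.512
f(x_4) = 8*0.512^2 - 8*0.512 + 1.55*|0.512| = -1.2053


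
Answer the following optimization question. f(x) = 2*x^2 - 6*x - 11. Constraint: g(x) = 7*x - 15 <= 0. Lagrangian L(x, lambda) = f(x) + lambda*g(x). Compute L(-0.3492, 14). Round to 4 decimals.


Step 1: Evaluate f(x).
f(-0.3492) = 2*(-0.3492)^2 - 6*(-0.3492) - 11 = -8.6609
Step 2: Evaluate g(x).
g(-0.3492) = 7*-0.3492 - 15 = -17.4444
Step 3: Compute Lagrangian.
L = -8.6609 + 14*-17.4444 = -252.8825


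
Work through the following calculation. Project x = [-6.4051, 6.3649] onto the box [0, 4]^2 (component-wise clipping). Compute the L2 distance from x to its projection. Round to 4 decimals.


Project each component onto [0, 4].
clip(-6.4051) = 0.0, clip(6.3649) = 4.0
Projection = [0.0, 4.0]
Squared diffs: [41.0253, 5.5928]
Distance = sqrt(46.6181) = 6.8277


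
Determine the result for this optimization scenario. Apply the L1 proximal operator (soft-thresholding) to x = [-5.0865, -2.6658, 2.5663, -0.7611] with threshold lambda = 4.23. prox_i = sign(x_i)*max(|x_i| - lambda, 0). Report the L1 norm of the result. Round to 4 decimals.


Soft-thresholding with lambda = 4.23:
prox(-5.0865) = sign(-5.0865)*max(|-5.0865| - 4.23, 0) = -0.8565
prox(-2.6658) = sign(-2.6658)*max(|-2.6658| - 4.23, 0) = 0.0
prox(2.5663) = sign(2.5663)*max(|2.5663| - 4.23, 0) = 0.0
prox(-0.7611) = sign(-0.7611)*max(|-0.7611| - 4.23, 0) = 0.0
prox(x) = [-0.8565, 0.0, 0.0, 0.0]
||prox(x)||_1 = 0.8565 + 0.0 + 0.0 + 0.0 = 0.8565


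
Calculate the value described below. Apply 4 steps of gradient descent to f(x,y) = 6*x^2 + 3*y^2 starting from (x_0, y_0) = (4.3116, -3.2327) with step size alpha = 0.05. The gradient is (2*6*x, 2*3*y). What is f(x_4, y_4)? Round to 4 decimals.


Gradient descent on f(x,y) = 6*x^2 + 3*y^2.
Starting point: (4.3116, -3.2327), alpha = 0.05
Step 1: grad_x = 2*6*4.3116 = 51.7392, grad_y = 2*3*-3.2327 = -19.3962
  x_1 = 4.3116 - 0.05*51.7392 = 1.7246
  y_1 = -3.2327 - 0.05*-19.3962 = -2.2629
Step 2: grad_x = 2*6*1.7246 = 20.6957, grad_y = 2*3*-2.2629 = -13.5773
  x_2 = 1.7246 - 0.05*20.6957 = 0.6899
  y_2 = -2.2629 - 0.05*-13.5773 = -1.584
Step 3: grad_x = 2*6*0.6899 = 8.2783, grad_y = 2*3*-1.584 = -9.5041
  x_3 = 0.6899 - 0.05*8.2783 = 0.2759
  y_3 = -1.584 - 0.05*-9.5041 = -1.1088
Step 4: grad_x = 2*6*0.2759 = 3.3113, grad_y = 2*3*-1.1088 = -6.6529
  x_4 = 0.2759 - 0.05*3.3113 = 0.1104
  y_4 = -1.1088 - 0.05*-6.6529 = -0.7762
f(0.1104, -0.7762) = 6*0.1104^2 + 3*(-0.7762)^2 = 1.8804


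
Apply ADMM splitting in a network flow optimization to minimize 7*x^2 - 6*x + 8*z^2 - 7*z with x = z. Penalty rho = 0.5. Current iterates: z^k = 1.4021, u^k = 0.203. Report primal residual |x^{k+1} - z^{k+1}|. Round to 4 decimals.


ADMM iteration with rho = 0.5, z^k = 1.4021, u^k = 0.203
Step 1: x-update.
Minimize 7*x^2 - 6*x + (0.5/2)*(x - 1.4021 + 0.203)^2
FOC: (2*7 + 0.5)*x = 6 + 0.5*(1.4021 - 0.203)
x^{k+1} = 0.4551
Step 2: z-update.
Minimize 8*z^2 - 7*z + (0.5/2)*(0.4551 - z + 0.203)^2
FOC: (2*8 + 0.5)*z = 7 + 0.5*(0.4551 + 0.203)
z^{k+1} = 0.4442
Step 3: u-update.
u^{k+1} = 0.203 + 0.4551 - 0.4442 = 0.214
Step 4: Primal residual = |0.4551 - 0.4442| = 0.011


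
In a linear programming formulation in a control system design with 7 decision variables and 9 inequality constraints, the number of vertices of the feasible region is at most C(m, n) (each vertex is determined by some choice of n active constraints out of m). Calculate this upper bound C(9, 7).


Each vertex corresponds to some choice of n active constraints out of m, so the number of vertices is at most C(m, n) = m! / (n!(m-n)!).
m = 9, n = 7
Numerator: 9 * 8 * 7 * 6 * 5 * 4 * 3
Denominator: 7! = 5040
C(9, 7) = 36
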